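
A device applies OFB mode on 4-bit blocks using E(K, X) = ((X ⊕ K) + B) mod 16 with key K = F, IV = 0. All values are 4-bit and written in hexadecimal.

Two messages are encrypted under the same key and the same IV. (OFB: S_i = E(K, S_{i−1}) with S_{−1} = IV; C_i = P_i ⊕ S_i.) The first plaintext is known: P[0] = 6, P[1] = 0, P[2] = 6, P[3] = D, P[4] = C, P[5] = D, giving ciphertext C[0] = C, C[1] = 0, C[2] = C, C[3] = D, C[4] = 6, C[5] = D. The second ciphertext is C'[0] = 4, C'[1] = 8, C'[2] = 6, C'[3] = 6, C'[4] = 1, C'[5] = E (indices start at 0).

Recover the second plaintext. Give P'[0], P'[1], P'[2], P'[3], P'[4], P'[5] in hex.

In OFB with a reused IV, both messages share the same keystream S_i, so C_i ⊕ C'_i = P_i ⊕ P'_i and thus P'_i = P_i ⊕ C_i ⊕ C'_i.
P'[0]: 6 ⊕ C ⊕ 4 = E.
P'[1]: 0 ⊕ 0 ⊕ 8 = 8.
P'[2]: 6 ⊕ C ⊕ 6 = C.
P'[3]: D ⊕ D ⊕ 6 = 6.
P'[4]: C ⊕ 6 ⊕ 1 = B.
P'[5]: D ⊕ D ⊕ E = E.

P'[0] = E, P'[1] = 8, P'[2] = C, P'[3] = 6, P'[4] = B, P'[5] = E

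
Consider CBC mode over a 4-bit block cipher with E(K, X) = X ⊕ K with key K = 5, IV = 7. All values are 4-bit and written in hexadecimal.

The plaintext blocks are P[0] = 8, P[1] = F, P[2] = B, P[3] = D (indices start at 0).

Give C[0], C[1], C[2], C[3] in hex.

CBC encryption: C_i = E(K, P_i ⊕ C_{i−1}), with C_{−1} = IV.
C[0]: P[0] ⊕ 7 = F; E(K, F) = A.
C[1]: P[1] ⊕ A = 5; E(K, 5) = 0.
C[2]: P[2] ⊕ 0 = B; E(K, B) = E.
C[3]: P[3] ⊕ E = 3; E(K, 3) = 6.

C[0] = A, C[1] = 0, C[2] = E, C[3] = 6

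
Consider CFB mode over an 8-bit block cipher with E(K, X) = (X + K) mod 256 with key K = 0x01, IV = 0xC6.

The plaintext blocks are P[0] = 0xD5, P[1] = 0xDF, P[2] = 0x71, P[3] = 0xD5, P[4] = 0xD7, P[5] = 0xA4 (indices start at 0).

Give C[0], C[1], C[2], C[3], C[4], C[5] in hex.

CFB encryption: C_i = P_i ⊕ E(K, C_{i−1}), with C_{−1} = IV.
C[0]: E(K, 0xC6) = 0xC7; 0xD5 ⊕ 0xC7 = 0x12.
C[1]: E(K, 0x12) = 0x13; 0xDF ⊕ 0x13 = 0xCC.
C[2]: E(K, 0xCC) = 0xCD; 0x71 ⊕ 0xCD = 0xBC.
C[3]: E(K, 0xBC) = 0xBD; 0xD5 ⊕ 0xBD = 0x68.
C[4]: E(K, 0x68) = 0x69; 0xD7 ⊕ 0x69 = 0xBE.
C[5]: E(K, 0xBE) = 0xBF; 0xA4 ⊕ 0xBF = 0x1B.

C[0] = 0x12, C[1] = 0xCC, C[2] = 0xBC, C[3] = 0x68, C[4] = 0xBE, C[5] = 0x1B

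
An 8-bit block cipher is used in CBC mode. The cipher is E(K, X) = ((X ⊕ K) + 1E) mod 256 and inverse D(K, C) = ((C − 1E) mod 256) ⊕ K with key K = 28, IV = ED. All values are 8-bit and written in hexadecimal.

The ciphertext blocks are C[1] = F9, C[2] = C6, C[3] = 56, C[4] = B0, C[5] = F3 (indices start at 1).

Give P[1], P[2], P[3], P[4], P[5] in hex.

CBC decryption: P_i = D(K, C_i) ⊕ C_{i−1}, with C_{0} = IV.
P[1]: D(K, F9) = F3; F3 ⊕ ED = 1E.
P[2]: D(K, C6) = 80; 80 ⊕ F9 = 79.
P[3]: D(K, 56) = 10; 10 ⊕ C6 = D6.
P[4]: D(K, B0) = BA; BA ⊕ 56 = EC.
P[5]: D(K, F3) = FD; FD ⊕ B0 = 4D.

P[1] = 1E, P[2] = 79, P[3] = D6, P[4] = EC, P[5] = 4D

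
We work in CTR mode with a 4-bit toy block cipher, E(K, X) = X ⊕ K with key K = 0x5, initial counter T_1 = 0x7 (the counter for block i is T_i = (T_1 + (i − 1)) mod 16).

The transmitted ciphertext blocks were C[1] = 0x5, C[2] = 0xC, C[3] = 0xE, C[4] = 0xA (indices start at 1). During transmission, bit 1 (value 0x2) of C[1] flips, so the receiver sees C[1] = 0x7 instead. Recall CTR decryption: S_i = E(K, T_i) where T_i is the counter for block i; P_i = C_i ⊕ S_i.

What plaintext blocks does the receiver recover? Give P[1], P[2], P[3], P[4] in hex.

P[1] = 0x5, P[2] = 0x1, P[3] = 0x2, P[4] = 0x5

Only C[1] changed, to 0x7. In CTR, a change in C_i flips the same bit in P_i only; the keystream is unaffected. Decrypting the received ciphertext:
P[1]: T = 0x7, S = E(K, T) = 0x2; 0x7 ⊕ 0x2 = 0x5.
P[2]: T = 0x8, S = E(K, T) = 0xD; 0xC ⊕ 0xD = 0x1.
P[3]: T = 0x9, S = E(K, T) = 0xC; 0xE ⊕ 0xC = 0x2.
P[4]: T = 0xA, S = E(K, T) = 0xF; 0xA ⊕ 0xF = 0x5.
Blocks that differ from the original plaintext: P[1].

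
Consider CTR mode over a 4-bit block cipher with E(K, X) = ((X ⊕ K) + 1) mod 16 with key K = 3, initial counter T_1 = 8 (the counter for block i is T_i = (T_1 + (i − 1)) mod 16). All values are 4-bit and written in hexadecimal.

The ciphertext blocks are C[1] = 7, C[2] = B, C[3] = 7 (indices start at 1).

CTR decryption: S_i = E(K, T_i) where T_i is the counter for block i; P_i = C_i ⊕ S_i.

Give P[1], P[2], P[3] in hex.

P[1]: T = 8, S = E(K, T) = C; 7 ⊕ C = B.
P[2]: T = 9, S = E(K, T) = B; B ⊕ B = 0.
P[3]: T = A, S = E(K, T) = A; 7 ⊕ A = D.

P[1] = B, P[2] = 0, P[3] = D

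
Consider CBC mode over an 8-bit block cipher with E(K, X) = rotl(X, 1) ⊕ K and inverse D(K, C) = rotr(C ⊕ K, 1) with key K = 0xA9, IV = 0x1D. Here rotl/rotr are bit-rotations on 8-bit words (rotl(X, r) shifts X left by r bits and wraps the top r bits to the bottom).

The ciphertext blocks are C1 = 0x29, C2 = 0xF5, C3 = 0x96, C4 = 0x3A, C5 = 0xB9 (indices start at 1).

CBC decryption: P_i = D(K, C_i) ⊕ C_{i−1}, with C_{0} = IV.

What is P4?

P4: D(K, 0x3A) = 0xC9; 0xC9 ⊕ 0x96 = 0x5F.

P4 = 0x5F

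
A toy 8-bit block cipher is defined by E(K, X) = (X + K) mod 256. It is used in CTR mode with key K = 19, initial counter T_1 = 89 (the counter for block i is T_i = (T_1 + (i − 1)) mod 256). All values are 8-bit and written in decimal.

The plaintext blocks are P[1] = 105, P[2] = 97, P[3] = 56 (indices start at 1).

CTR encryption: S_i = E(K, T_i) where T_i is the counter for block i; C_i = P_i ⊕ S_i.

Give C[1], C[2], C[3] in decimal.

C[1]: T = 89, S = E(K, T) = 108; 105 ⊕ 108 = 5.
C[2]: T = 90, S = E(K, T) = 109; 97 ⊕ 109 = 12.
C[3]: T = 91, S = E(K, T) = 110; 56 ⊕ 110 = 86.

C[1] = 5, C[2] = 12, C[3] = 86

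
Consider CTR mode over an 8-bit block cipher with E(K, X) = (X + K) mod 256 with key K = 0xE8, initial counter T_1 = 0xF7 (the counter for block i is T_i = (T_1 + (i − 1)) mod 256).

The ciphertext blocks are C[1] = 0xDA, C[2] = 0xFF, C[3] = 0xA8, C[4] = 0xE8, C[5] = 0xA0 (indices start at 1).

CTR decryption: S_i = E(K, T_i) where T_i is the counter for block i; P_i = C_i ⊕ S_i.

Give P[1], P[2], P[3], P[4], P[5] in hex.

P[1]: T = 0xF7, S = E(K, T) = 0xDF; 0xDA ⊕ 0xDF = 0x05.
P[2]: T = 0xF8, S = E(K, T) = 0xE0; 0xFF ⊕ 0xE0 = 0x1F.
P[3]: T = 0xF9, S = E(K, T) = 0xE1; 0xA8 ⊕ 0xE1 = 0x49.
P[4]: T = 0xFA, S = E(K, T) = 0xE2; 0xE8 ⊕ 0xE2 = 0x0A.
P[5]: T = 0xFB, S = E(K, T) = 0xE3; 0xA0 ⊕ 0xE3 = 0x43.

P[1] = 0x05, P[2] = 0x1F, P[3] = 0x49, P[4] = 0x0A, P[5] = 0x43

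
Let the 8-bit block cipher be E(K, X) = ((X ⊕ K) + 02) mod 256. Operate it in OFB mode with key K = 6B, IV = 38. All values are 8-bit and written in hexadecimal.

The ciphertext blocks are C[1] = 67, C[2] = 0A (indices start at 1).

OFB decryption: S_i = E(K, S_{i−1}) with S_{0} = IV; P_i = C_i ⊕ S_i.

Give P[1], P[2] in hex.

P[1] = 32, P[2] = 4A

P[1]: S = E(K, 38) = 55; 67 ⊕ 55 = 32.
P[2]: S = E(K, 55) = 40; 0A ⊕ 40 = 4A.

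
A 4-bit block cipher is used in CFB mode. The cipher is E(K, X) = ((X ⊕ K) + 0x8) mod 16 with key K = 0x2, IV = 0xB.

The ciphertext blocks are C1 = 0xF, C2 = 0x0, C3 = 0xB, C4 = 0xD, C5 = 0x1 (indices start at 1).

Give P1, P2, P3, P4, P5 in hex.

CFB decryption: P_i = C_i ⊕ E(K, C_{i−1}), with C_{0} = IV.
P1: E(K, 0xB) = 0x1; 0xF ⊕ 0x1 = 0xE.
P2: E(K, 0xF) = 0x5; 0x0 ⊕ 0x5 = 0x5.
P3: E(K, 0x0) = 0xA; 0xB ⊕ 0xA = 0x1.
P4: E(K, 0xB) = 0x1; 0xD ⊕ 0x1 = 0xC.
P5: E(K, 0xD) = 0x7; 0x1 ⊕ 0x7 = 0x6.

P1 = 0xE, P2 = 0x5, P3 = 0x1, P4 = 0xC, P5 = 0x6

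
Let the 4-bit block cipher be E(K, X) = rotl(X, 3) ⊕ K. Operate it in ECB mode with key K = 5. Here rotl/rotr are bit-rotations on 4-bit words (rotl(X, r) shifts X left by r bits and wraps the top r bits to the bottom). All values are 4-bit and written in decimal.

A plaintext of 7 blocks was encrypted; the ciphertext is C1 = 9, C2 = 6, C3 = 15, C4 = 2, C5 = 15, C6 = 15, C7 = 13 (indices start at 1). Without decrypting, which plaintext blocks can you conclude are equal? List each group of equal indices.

ECB encrypts each block independently with the same key, so equal ciphertext blocks imply equal plaintext blocks.
C3 = C5 = C6 = 15, so P3 = P5 = P6.

P3 = P5 = P6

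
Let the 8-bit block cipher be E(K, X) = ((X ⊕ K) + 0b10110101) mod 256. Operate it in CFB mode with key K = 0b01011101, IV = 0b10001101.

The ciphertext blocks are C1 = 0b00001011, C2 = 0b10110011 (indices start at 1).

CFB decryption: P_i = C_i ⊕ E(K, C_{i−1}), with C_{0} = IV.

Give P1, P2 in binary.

P1: E(K, 0b10001101) = 0b10000101; 0b00001011 ⊕ 0b10000101 = 0b10001110.
P2: E(K, 0b00001011) = 0b00001011; 0b10110011 ⊕ 0b00001011 = 0b10111000.

P1 = 0b10001110, P2 = 0b10111000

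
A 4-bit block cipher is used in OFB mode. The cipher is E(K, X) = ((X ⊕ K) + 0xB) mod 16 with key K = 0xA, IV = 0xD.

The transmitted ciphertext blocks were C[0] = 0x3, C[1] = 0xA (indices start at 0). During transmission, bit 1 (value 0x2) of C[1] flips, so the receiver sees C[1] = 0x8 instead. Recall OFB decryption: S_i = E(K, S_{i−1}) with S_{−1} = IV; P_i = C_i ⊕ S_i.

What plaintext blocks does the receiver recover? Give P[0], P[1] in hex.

Only C[1] changed, to 0x8. In OFB, a change in C_i flips the same bit in P_i only; the keystream is unaffected. Decrypting the received ciphertext:
P[0]: S = E(K, 0xD) = 0x2; 0x3 ⊕ 0x2 = 0x1.
P[1]: S = E(K, 0x2) = 0x3; 0x8 ⊕ 0x3 = 0xB.
Blocks that differ from the original plaintext: P[1].

P[0] = 0x1, P[1] = 0xB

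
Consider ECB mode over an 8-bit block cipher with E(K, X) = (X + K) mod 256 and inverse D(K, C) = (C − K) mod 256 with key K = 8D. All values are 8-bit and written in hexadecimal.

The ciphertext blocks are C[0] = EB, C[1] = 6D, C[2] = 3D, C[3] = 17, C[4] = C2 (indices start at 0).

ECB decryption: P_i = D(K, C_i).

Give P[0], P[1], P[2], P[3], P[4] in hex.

P[0]: D(K, EB) = 5E.
P[1]: D(K, 6D) = E0.
P[2]: D(K, 3D) = B0.
P[3]: D(K, 17) = 8A.
P[4]: D(K, C2) = 35.

P[0] = 5E, P[1] = E0, P[2] = B0, P[3] = 8A, P[4] = 35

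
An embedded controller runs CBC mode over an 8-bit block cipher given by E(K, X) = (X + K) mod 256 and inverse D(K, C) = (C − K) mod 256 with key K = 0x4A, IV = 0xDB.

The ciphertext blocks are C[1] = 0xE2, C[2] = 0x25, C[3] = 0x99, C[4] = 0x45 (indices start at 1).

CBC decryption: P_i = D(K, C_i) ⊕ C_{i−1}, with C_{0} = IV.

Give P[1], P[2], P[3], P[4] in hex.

P[1]: D(K, 0xE2) = 0x98; 0x98 ⊕ 0xDB = 0x43.
P[2]: D(K, 0x25) = 0xDB; 0xDB ⊕ 0xE2 = 0x39.
P[3]: D(K, 0x99) = 0x4F; 0x4F ⊕ 0x25 = 0x6A.
P[4]: D(K, 0x45) = 0xFB; 0xFB ⊕ 0x99 = 0x62.

P[1] = 0x43, P[2] = 0x39, P[3] = 0x6A, P[4] = 0x62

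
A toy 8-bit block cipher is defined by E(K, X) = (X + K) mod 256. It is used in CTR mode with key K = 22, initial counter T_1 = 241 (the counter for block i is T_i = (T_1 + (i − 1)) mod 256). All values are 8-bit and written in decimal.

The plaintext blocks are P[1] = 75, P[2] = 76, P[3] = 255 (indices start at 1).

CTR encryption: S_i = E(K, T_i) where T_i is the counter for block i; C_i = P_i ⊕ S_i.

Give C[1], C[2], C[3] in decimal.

C[1] = 76, C[2] = 68, C[3] = 246

C[1]: T = 241, S = E(K, T) = 7; 75 ⊕ 7 = 76.
C[2]: T = 242, S = E(K, T) = 8; 76 ⊕ 8 = 68.
C[3]: T = 243, S = E(K, T) = 9; 255 ⊕ 9 = 246.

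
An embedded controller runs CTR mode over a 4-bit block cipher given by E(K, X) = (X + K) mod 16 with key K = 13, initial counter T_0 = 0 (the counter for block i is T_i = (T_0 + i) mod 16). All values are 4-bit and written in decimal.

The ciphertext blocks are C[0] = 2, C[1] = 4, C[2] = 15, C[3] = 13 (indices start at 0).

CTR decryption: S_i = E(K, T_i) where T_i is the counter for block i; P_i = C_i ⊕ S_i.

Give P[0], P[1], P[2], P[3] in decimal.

P[0] = 15, P[1] = 10, P[2] = 0, P[3] = 13

P[0]: T = 0, S = E(K, T) = 13; 2 ⊕ 13 = 15.
P[1]: T = 1, S = E(K, T) = 14; 4 ⊕ 14 = 10.
P[2]: T = 2, S = E(K, T) = 15; 15 ⊕ 15 = 0.
P[3]: T = 3, S = E(K, T) = 0; 13 ⊕ 0 = 13.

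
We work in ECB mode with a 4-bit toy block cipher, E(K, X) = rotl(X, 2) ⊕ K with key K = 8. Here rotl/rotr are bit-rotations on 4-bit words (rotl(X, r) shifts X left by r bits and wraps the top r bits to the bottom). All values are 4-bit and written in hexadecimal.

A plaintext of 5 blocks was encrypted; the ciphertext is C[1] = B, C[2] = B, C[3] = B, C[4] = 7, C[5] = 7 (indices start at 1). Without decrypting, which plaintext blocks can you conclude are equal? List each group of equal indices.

P[1] = P[2] = P[3]; P[4] = P[5]

ECB encrypts each block independently with the same key, so equal ciphertext blocks imply equal plaintext blocks.
C[1] = C[2] = C[3] = B, so P[1] = P[2] = P[3].
C[4] = C[5] = 7, so P[4] = P[5].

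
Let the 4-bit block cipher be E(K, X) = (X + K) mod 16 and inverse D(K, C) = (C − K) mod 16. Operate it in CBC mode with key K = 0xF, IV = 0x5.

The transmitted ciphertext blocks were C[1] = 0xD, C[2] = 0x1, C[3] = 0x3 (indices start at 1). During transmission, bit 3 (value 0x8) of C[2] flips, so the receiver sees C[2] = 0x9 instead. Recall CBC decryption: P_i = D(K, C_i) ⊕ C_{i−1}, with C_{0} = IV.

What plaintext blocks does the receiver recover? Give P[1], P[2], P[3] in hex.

P[1] = 0xB, P[2] = 0x7, P[3] = 0xD

Only C[2] changed, to 0x9. In CBC, a change in C_i garbles P_i and flips the same bit in P_{i+1}. Decrypting the received ciphertext:
P[1]: D(K, 0xD) = 0xE; 0xE ⊕ 0x5 = 0xB.
P[2]: D(K, 0x9) = 0xA; 0xA ⊕ 0xD = 0x7.
P[3]: D(K, 0x3) = 0x4; 0x4 ⊕ 0x9 = 0xD.
Blocks that differ from the original plaintext: P[2], P[3].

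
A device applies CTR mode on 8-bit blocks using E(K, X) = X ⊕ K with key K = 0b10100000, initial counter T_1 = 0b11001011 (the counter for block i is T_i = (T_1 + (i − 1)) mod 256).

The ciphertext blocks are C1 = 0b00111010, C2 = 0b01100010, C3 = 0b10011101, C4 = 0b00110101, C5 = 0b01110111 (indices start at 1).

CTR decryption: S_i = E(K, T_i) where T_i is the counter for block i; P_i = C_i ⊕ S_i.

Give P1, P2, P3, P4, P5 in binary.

P1 = 0b01010001, P2 = 0b00001110, P3 = 0b11110000, P4 = 0b01011011, P5 = 0b00011000

P1: T = 0b11001011, S = E(K, T) = 0b01101011; 0b00111010 ⊕ 0b01101011 = 0b01010001.
P2: T = 0b11001100, S = E(K, T) = 0b01101100; 0b01100010 ⊕ 0b01101100 = 0b00001110.
P3: T = 0b11001101, S = E(K, T) = 0b01101101; 0b10011101 ⊕ 0b01101101 = 0b11110000.
P4: T = 0b11001110, S = E(K, T) = 0b01101110; 0b00110101 ⊕ 0b01101110 = 0b01011011.
P5: T = 0b11001111, S = E(K, T) = 0b01101111; 0b01110111 ⊕ 0b01101111 = 0b00011000.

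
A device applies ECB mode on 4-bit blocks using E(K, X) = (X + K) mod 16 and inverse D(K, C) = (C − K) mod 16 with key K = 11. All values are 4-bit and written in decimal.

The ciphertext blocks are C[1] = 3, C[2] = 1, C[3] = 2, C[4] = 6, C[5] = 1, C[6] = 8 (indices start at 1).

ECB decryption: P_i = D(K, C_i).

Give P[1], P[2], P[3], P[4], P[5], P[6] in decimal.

P[1] = 8, P[2] = 6, P[3] = 7, P[4] = 11, P[5] = 6, P[6] = 13

P[1]: D(K, 3) = 8.
P[2]: D(K, 1) = 6.
P[3]: D(K, 2) = 7.
P[4]: D(K, 6) = 11.
P[5]: D(K, 1) = 6.
P[6]: D(K, 8) = 13.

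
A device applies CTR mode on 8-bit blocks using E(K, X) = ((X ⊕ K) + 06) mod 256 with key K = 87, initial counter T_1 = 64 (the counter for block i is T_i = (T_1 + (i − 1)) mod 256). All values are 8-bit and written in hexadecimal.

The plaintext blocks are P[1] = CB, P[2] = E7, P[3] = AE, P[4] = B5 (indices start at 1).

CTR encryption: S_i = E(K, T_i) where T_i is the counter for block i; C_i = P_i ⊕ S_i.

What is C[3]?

C[3] = 49

C[1]: T = 64, S = E(K, T) = E9; CB ⊕ E9 = 22.
C[2]: T = 65, S = E(K, T) = E8; E7 ⊕ E8 = 0F.
C[3]: T = 66, S = E(K, T) = E7; AE ⊕ E7 = 49.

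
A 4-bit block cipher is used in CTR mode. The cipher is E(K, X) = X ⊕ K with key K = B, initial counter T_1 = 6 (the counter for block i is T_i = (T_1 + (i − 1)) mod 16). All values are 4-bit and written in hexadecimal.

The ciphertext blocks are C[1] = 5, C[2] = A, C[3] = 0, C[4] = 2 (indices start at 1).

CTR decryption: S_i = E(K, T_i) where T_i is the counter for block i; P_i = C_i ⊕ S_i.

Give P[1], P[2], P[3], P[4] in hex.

P[1]: T = 6, S = E(K, T) = D; 5 ⊕ D = 8.
P[2]: T = 7, S = E(K, T) = C; A ⊕ C = 6.
P[3]: T = 8, S = E(K, T) = 3; 0 ⊕ 3 = 3.
P[4]: T = 9, S = E(K, T) = 2; 2 ⊕ 2 = 0.

P[1] = 8, P[2] = 6, P[3] = 3, P[4] = 0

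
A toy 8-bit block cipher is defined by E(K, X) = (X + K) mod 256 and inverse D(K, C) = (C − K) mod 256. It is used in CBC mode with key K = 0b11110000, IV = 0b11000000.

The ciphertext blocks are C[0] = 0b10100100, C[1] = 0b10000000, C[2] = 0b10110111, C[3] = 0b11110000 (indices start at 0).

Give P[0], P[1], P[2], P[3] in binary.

P[0] = 0b01110100, P[1] = 0b00110100, P[2] = 0b01000111, P[3] = 0b10110111

CBC decryption: P_i = D(K, C_i) ⊕ C_{i−1}, with C_{−1} = IV.
P[0]: D(K, 0b10100100) = 0b10110100; 0b10110100 ⊕ 0b11000000 = 0b01110100.
P[1]: D(K, 0b10000000) = 0b10010000; 0b10010000 ⊕ 0b10100100 = 0b00110100.
P[2]: D(K, 0b10110111) = 0b11000111; 0b11000111 ⊕ 0b10000000 = 0b01000111.
P[3]: D(K, 0b11110000) = 0b00000000; 0b00000000 ⊕ 0b10110111 = 0b10110111.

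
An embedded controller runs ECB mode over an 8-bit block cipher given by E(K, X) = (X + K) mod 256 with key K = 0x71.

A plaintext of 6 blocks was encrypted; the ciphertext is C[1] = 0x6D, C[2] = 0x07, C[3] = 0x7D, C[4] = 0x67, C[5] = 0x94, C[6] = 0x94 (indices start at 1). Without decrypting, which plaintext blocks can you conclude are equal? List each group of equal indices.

ECB encrypts each block independently with the same key, so equal ciphertext blocks imply equal plaintext blocks.
C[5] = C[6] = 0x94, so P[5] = P[6].

P[5] = P[6]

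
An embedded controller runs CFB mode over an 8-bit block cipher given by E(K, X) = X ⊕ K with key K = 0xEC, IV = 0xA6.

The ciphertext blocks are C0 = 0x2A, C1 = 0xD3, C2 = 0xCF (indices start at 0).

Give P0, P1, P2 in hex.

P0 = 0x60, P1 = 0x15, P2 = 0xF0

CFB decryption: P_i = C_i ⊕ E(K, C_{i−1}), with C_{−1} = IV.
P0: E(K, 0xA6) = 0x4A; 0x2A ⊕ 0x4A = 0x60.
P1: E(K, 0x2A) = 0xC6; 0xD3 ⊕ 0xC6 = 0x15.
P2: E(K, 0xD3) = 0x3F; 0xCF ⊕ 0x3F = 0xF0.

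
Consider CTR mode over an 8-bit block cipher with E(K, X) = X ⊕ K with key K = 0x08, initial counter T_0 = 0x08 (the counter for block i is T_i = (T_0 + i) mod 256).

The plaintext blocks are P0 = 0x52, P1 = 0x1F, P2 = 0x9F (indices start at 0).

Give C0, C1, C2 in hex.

C0 = 0x52, C1 = 0x1E, C2 = 0x9D

CTR encryption: S_i = E(K, T_i) where T_i is the counter for block i; C_i = P_i ⊕ S_i.
C0: T = 0x08, S = E(K, T) = 0x00; 0x52 ⊕ 0x00 = 0x52.
C1: T = 0x09, S = E(K, T) = 0x01; 0x1F ⊕ 0x01 = 0x1E.
C2: T = 0x0A, S = E(K, T) = 0x02; 0x9F ⊕ 0x02 = 0x9D.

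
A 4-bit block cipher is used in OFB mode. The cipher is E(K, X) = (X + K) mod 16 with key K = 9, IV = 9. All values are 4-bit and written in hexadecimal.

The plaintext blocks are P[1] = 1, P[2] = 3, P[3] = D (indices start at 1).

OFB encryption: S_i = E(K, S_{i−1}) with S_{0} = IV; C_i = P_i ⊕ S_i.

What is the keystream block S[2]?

C[1]: S = E(K, 9) = 2; 1 ⊕ 2 = 3.
C[2]: S = E(K, 2) = B; 3 ⊕ B = 8.
So S[2] = B.

B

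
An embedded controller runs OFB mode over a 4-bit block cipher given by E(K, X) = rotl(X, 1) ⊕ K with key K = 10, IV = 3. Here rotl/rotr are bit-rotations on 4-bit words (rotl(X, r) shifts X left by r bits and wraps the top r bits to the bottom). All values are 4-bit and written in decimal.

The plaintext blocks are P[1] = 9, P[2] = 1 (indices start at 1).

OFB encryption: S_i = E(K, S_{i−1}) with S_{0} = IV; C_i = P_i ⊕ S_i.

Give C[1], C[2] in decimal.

C[1]: S = E(K, 3) = 12; 9 ⊕ 12 = 5.
C[2]: S = E(K, 12) = 3; 1 ⊕ 3 = 2.

C[1] = 5, C[2] = 2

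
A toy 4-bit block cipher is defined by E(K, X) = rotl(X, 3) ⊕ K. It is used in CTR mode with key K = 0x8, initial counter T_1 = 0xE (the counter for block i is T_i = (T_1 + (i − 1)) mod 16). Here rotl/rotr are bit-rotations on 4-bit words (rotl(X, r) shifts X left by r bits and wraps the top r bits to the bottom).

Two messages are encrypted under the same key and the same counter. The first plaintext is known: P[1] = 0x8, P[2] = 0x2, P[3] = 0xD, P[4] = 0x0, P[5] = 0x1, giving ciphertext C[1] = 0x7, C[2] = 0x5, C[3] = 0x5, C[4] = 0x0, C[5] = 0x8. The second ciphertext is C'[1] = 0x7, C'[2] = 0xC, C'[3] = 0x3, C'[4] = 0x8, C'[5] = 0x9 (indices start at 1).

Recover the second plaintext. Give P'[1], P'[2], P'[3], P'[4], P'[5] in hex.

In CTR with a reused counter, both messages share the same keystream S_i, so C_i ⊕ C'_i = P_i ⊕ P'_i and thus P'_i = P_i ⊕ C_i ⊕ C'_i.
P'[1]: 0x8 ⊕ 0x7 ⊕ 0x7 = 0x8.
P'[2]: 0x2 ⊕ 0x5 ⊕ 0xC = 0xB.
P'[3]: 0xD ⊕ 0x5 ⊕ 0x3 = 0xB.
P'[4]: 0x0 ⊕ 0x0 ⊕ 0x8 = 0x8.
P'[5]: 0x1 ⊕ 0x8 ⊕ 0x9 = 0x0.

P'[1] = 0x8, P'[2] = 0xB, P'[3] = 0xB, P'[4] = 0x8, P'[5] = 0x0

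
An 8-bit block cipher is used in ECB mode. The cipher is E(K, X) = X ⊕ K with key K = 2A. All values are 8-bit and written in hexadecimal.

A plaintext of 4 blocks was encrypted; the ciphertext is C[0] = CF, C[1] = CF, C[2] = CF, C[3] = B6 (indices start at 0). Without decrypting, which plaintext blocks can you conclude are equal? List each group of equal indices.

P[0] = P[1] = P[2]

ECB encrypts each block independently with the same key, so equal ciphertext blocks imply equal plaintext blocks.
C[0] = C[1] = C[2] = CF, so P[0] = P[1] = P[2].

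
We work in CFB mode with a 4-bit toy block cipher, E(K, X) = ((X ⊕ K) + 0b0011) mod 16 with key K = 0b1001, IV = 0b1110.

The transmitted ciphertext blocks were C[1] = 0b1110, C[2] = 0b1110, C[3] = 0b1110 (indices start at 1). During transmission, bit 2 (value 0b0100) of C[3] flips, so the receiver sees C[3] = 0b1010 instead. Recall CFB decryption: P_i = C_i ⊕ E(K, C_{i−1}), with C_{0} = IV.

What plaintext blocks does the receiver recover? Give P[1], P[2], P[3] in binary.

P[1] = 0b0100, P[2] = 0b0100, P[3] = 0b0000

Only C[3] changed, to 0b1010. In CFB, a change in C_i flips the same bit in P_i and garbles P_{i+1}. Decrypting the received ciphertext:
P[1]: E(K, 0b1110) = 0b1010; 0b1110 ⊕ 0b1010 = 0b0100.
P[2]: E(K, 0b1110) = 0b1010; 0b1110 ⊕ 0b1010 = 0b0100.
P[3]: E(K, 0b1110) = 0b1010; 0b1010 ⊕ 0b1010 = 0b0000.
Blocks that differ from the original plaintext: P[3].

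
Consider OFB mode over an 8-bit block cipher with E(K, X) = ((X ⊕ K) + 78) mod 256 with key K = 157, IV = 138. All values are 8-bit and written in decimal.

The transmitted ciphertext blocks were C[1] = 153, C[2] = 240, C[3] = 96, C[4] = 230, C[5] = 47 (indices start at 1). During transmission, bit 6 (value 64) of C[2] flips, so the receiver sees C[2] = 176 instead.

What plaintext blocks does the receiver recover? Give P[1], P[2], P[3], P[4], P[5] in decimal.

OFB decryption: S_i = E(K, S_{i−1}) with S_{0} = IV; P_i = C_i ⊕ S_i.
Only C[2] changed, to 176. In OFB, a change in C_i flips the same bit in P_i only; the keystream is unaffected. Decrypting the received ciphertext:
P[1]: S = E(K, 138) = 101; 153 ⊕ 101 = 252.
P[2]: S = E(K, 101) = 70; 176 ⊕ 70 = 246.
P[3]: S = E(K, 70) = 41; 96 ⊕ 41 = 73.
P[4]: S = E(K, 41) = 2; 230 ⊕ 2 = 228.
P[5]: S = E(K, 2) = 237; 47 ⊕ 237 = 194.
Blocks that differ from the original plaintext: P[2].

P[1] = 252, P[2] = 246, P[3] = 73, P[4] = 228, P[5] = 194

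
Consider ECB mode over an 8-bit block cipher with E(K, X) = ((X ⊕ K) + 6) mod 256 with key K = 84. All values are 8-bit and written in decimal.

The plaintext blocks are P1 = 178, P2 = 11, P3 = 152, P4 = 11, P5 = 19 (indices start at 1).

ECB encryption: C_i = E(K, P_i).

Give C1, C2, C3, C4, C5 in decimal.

C1 = 236, C2 = 101, C3 = 210, C4 = 101, C5 = 77

C1: E(K, 178) = 236.
C2: E(K, 11) = 101.
C3: E(K, 152) = 210.
C4: E(K, 11) = 101.
C5: E(K, 19) = 77.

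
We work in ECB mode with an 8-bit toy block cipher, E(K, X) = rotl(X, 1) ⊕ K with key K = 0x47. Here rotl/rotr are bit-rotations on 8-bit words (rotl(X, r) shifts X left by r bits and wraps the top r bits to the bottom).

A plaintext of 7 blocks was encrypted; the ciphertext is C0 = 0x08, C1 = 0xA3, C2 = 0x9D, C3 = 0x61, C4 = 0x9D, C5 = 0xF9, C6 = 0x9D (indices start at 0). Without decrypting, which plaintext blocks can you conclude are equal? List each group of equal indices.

P2 = P4 = P6

ECB encrypts each block independently with the same key, so equal ciphertext blocks imply equal plaintext blocks.
C2 = C4 = C6 = 0x9D, so P2 = P4 = P6.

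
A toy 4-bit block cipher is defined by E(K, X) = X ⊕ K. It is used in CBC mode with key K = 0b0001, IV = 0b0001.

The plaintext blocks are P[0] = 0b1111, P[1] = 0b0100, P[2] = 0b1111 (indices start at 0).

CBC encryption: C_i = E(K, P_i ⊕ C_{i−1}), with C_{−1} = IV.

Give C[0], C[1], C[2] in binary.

C[0]: P[0] ⊕ 0b0001 = 0b1110; E(K, 0b1110) = 0b1111.
C[1]: P[1] ⊕ 0b1111 = 0b1011; E(K, 0b1011) = 0b1010.
C[2]: P[2] ⊕ 0b1010 = 0b0101; E(K, 0b0101) = 0b0100.

C[0] = 0b1111, C[1] = 0b1010, C[2] = 0b0100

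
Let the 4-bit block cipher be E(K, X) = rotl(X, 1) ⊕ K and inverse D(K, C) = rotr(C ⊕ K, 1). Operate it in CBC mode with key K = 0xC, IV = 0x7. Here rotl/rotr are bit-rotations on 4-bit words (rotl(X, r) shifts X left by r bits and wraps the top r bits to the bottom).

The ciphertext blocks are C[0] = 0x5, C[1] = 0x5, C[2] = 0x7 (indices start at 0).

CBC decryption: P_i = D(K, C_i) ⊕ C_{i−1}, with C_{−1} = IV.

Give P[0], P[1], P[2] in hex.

P[0]: D(K, 0x5) = 0xC; 0xC ⊕ 0x7 = 0xB.
P[1]: D(K, 0x5) = 0xC; 0xC ⊕ 0x5 = 0x9.
P[2]: D(K, 0x7) = 0xD; 0xD ⊕ 0x5 = 0x8.

P[0] = 0xB, P[1] = 0x9, P[2] = 0x8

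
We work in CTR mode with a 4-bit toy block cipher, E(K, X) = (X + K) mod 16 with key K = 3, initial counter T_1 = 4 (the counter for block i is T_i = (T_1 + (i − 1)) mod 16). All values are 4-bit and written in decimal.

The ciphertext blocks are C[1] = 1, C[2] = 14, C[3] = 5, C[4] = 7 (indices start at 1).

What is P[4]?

CTR decryption: S_i = E(K, T_i) where T_i is the counter for block i; P_i = C_i ⊕ S_i.
P[4]: T = 7, S = E(K, T) = 10; 7 ⊕ 10 = 13.

P[4] = 13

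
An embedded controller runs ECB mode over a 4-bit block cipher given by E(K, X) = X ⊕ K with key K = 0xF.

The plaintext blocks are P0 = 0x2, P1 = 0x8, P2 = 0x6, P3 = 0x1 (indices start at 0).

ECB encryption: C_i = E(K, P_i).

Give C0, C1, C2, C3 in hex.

C0 = 0xD, C1 = 0x7, C2 = 0x9, C3 = 0xE

C0: E(K, 0x2) = 0xD.
C1: E(K, 0x8) = 0x7.
C2: E(K, 0x6) = 0x9.
C3: E(K, 0x1) = 0xE.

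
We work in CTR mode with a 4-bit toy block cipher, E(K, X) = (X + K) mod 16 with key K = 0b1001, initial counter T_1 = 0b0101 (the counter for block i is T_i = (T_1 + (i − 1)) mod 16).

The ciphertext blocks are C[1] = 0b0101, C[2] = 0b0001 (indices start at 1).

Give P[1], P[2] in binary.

CTR decryption: S_i = E(K, T_i) where T_i is the counter for block i; P_i = C_i ⊕ S_i.
P[1]: T = 0b0101, S = E(K, T) = 0b1110; 0b0101 ⊕ 0b1110 = 0b1011.
P[2]: T = 0b0110, S = E(K, T) = 0b1111; 0b0001 ⊕ 0b1111 = 0b1110.

P[1] = 0b1011, P[2] = 0b1110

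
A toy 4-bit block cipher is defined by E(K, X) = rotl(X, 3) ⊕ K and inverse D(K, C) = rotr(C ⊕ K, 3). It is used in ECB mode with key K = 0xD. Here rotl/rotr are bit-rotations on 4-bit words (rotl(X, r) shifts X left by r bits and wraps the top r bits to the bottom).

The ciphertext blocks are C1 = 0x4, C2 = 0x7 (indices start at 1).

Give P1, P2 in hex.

ECB decryption: P_i = D(K, C_i).
P1: D(K, 0x4) = 0x3.
P2: D(K, 0x7) = 0x5.

P1 = 0x3, P2 = 0x5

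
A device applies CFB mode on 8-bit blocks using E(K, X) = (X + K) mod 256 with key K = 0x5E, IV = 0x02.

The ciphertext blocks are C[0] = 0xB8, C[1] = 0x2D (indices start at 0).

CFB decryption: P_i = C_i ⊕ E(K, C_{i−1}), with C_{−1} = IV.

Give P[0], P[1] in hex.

P[0]: E(K, 0x02) = 0x60; 0xB8 ⊕ 0x60 = 0xD8.
P[1]: E(K, 0xB8) = 0x16; 0x2D ⊕ 0x16 = 0x3B.

P[0] = 0xD8, P[1] = 0x3B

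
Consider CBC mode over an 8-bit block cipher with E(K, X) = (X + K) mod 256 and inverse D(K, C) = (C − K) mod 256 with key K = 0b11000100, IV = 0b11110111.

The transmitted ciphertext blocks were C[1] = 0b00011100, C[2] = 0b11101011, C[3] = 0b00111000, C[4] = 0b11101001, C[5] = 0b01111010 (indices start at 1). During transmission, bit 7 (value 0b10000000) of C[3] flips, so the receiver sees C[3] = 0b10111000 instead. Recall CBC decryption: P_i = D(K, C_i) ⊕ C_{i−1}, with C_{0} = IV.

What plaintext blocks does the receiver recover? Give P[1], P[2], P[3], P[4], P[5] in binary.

P[1] = 0b10101111, P[2] = 0b00111011, P[3] = 0b00011111, P[4] = 0b10011101, P[5] = 0b01011111

Only C[3] changed, to 0b10111000. In CBC, a change in C_i garbles P_i and flips the same bit in P_{i+1}. Decrypting the received ciphertext:
P[1]: D(K, 0b00011100) = 0b01011000; 0b01011000 ⊕ 0b11110111 = 0b10101111.
P[2]: D(K, 0b11101011) = 0b00100111; 0b00100111 ⊕ 0b00011100 = 0b00111011.
P[3]: D(K, 0b10111000) = 0b11110100; 0b11110100 ⊕ 0b11101011 = 0b00011111.
P[4]: D(K, 0b11101001) = 0b00100101; 0b00100101 ⊕ 0b10111000 = 0b10011101.
P[5]: D(K, 0b01111010) = 0b10110110; 0b10110110 ⊕ 0b11101001 = 0b01011111.
Blocks that differ from the original plaintext: P[3], P[4].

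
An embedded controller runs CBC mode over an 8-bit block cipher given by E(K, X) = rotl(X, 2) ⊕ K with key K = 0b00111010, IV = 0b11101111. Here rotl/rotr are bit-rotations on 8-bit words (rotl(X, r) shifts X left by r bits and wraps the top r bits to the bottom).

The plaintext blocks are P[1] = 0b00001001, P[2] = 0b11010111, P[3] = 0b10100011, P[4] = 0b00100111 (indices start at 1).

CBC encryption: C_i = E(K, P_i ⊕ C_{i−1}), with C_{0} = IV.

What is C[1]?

C[1]: P[1] ⊕ 0b11101111 = 0b11100110; E(K, 0b11100110) = 0b10100001.

C[1] = 0b10100001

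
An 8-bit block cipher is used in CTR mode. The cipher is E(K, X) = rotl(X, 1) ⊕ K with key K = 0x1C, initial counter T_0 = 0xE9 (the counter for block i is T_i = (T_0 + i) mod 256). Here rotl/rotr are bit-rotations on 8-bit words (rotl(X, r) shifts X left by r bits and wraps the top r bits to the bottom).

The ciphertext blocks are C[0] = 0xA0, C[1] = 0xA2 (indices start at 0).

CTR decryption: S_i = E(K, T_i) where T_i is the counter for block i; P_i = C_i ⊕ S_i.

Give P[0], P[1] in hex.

P[0] = 0x6F, P[1] = 0x6B

P[0]: T = 0xE9, S = E(K, T) = 0xCF; 0xA0 ⊕ 0xCF = 0x6F.
P[1]: T = 0xEA, S = E(K, T) = 0xC9; 0xA2 ⊕ 0xC9 = 0x6B.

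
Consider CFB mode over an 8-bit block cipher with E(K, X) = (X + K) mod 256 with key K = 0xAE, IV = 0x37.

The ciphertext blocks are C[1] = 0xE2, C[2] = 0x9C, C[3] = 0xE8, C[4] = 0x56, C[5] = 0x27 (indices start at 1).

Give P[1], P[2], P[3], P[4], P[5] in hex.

P[1] = 0x07, P[2] = 0x0C, P[3] = 0xA2, P[4] = 0xC0, P[5] = 0x23

CFB decryption: P_i = C_i ⊕ E(K, C_{i−1}), with C_{0} = IV.
P[1]: E(K, 0x37) = 0xE5; 0xE2 ⊕ 0xE5 = 0x07.
P[2]: E(K, 0xE2) = 0x90; 0x9C ⊕ 0x90 = 0x0C.
P[3]: E(K, 0x9C) = 0x4A; 0xE8 ⊕ 0x4A = 0xA2.
P[4]: E(K, 0xE8) = 0x96; 0x56 ⊕ 0x96 = 0xC0.
P[5]: E(K, 0x56) = 0x04; 0x27 ⊕ 0x04 = 0x23.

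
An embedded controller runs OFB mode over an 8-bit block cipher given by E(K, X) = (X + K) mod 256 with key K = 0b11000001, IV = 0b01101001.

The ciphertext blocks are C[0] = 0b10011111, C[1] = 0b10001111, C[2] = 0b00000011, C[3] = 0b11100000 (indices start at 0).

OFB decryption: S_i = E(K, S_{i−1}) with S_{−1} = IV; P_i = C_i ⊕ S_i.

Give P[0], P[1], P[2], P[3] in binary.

P[0]: S = E(K, 0b01101001) = 0b00101010; 0b10011111 ⊕ 0b00101010 = 0b10110101.
P[1]: S = E(K, 0b00101010) = 0b11101011; 0b10001111 ⊕ 0b11101011 = 0b01100100.
P[2]: S = E(K, 0b11101011) = 0b10101100; 0b00000011 ⊕ 0b10101100 = 0b10101111.
P[3]: S = E(K, 0b10101100) = 0b01101101; 0b11100000 ⊕ 0b01101101 = 0b10001101.

P[0] = 0b10110101, P[1] = 0b01100100, P[2] = 0b10101111, P[3] = 0b10001101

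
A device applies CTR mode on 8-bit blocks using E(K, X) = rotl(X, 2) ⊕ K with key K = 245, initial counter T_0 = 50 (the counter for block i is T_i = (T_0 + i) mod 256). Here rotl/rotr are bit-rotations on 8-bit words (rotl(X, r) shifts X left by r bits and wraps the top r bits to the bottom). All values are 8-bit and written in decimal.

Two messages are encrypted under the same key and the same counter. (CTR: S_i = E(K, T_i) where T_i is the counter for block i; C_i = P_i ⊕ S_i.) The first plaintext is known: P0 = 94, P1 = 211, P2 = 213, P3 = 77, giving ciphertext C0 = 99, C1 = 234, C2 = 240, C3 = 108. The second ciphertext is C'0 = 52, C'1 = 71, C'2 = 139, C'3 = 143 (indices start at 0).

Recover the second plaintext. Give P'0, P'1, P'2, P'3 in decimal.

In CTR with a reused counter, both messages share the same keystream S_i, so C_i ⊕ C'_i = P_i ⊕ P'_i and thus P'_i = P_i ⊕ C_i ⊕ C'_i.
P'0: 94 ⊕ 99 ⊕ 52 = 9.
P'1: 211 ⊕ 234 ⊕ 71 = 126.
P'2: 213 ⊕ 240 ⊕ 139 = 174.
P'3: 77 ⊕ 108 ⊕ 143 = 174.

P'0 = 9, P'1 = 126, P'2 = 174, P'3 = 174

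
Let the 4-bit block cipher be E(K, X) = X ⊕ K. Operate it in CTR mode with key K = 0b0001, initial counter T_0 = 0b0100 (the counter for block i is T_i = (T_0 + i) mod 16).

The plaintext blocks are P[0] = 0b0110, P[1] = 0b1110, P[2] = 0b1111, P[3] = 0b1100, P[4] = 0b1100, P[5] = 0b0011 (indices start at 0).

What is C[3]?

CTR encryption: S_i = E(K, T_i) where T_i is the counter for block i; C_i = P_i ⊕ S_i.
C[0]: T = 0b0100, S = E(K, T) = 0b0101; 0b0110 ⊕ 0b0101 = 0b0011.
C[1]: T = 0b0101, S = E(K, T) = 0b0100; 0b1110 ⊕ 0b0100 = 0b1010.
C[2]: T = 0b0110, S = E(K, T) = 0b0111; 0b1111 ⊕ 0b0111 = 0b1000.
C[3]: T = 0b0111, S = E(K, T) = 0b0110; 0b1100 ⊕ 0b0110 = 0b1010.

C[3] = 0b1010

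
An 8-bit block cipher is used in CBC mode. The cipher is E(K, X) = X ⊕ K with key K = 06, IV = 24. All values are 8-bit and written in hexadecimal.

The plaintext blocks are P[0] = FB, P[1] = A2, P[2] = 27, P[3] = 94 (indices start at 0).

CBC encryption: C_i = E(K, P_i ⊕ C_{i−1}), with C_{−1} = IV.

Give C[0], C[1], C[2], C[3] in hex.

C[0]: P[0] ⊕ 24 = DF; E(K, DF) = D9.
C[1]: P[1] ⊕ D9 = 7B; E(K, 7B) = 7D.
C[2]: P[2] ⊕ 7D = 5A; E(K, 5A) = 5C.
C[3]: P[3] ⊕ 5C = C8; E(K, C8) = CE.

C[0] = D9, C[1] = 7D, C[2] = 5C, C[3] = CE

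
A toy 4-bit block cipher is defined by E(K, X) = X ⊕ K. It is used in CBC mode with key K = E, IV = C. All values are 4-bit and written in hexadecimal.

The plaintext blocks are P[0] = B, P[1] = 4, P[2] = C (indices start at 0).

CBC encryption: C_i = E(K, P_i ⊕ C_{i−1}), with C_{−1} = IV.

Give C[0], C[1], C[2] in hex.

C[0] = 9, C[1] = 3, C[2] = 1

C[0]: P[0] ⊕ C = 7; E(K, 7) = 9.
C[1]: P[1] ⊕ 9 = D; E(K, D) = 3.
C[2]: P[2] ⊕ 3 = F; E(K, F) = 1.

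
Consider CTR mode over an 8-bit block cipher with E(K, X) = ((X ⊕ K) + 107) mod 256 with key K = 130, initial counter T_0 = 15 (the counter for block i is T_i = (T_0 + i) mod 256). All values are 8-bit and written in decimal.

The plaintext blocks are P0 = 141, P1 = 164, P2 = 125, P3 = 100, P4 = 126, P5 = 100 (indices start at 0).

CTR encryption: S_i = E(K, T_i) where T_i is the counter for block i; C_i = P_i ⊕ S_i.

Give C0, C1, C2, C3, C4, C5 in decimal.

C0 = 117, C1 = 89, C2 = 131, C3 = 159, C4 = 130, C5 = 101

C0: T = 15, S = E(K, T) = 248; 141 ⊕ 248 = 117.
C1: T = 16, S = E(K, T) = 253; 164 ⊕ 253 = 89.
C2: T = 17, S = E(K, T) = 254; 125 ⊕ 254 = 131.
C3: T = 18, S = E(K, T) = 251; 100 ⊕ 251 = 159.
C4: T = 19, S = E(K, T) = 252; 126 ⊕ 252 = 130.
C5: T = 20, S = E(K, T) = 1; 100 ⊕ 1 = 101.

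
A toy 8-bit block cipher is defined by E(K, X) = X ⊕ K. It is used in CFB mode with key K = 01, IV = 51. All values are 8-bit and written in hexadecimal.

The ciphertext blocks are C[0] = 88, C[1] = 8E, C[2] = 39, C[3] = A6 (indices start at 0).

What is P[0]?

CFB decryption: P_i = C_i ⊕ E(K, C_{i−1}), with C_{−1} = IV.
P[0]: E(K, 51) = 50; 88 ⊕ 50 = D8.

P[0] = D8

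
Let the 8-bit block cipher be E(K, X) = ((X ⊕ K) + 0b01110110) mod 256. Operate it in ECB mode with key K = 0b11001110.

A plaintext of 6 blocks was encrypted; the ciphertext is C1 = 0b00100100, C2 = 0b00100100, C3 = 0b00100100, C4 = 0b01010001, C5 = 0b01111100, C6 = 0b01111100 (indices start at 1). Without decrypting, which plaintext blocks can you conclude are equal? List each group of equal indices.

ECB encrypts each block independently with the same key, so equal ciphertext blocks imply equal plaintext blocks.
C1 = C2 = C3 = 0b00100100, so P1 = P2 = P3.
C5 = C6 = 0b01111100, so P5 = P6.

P1 = P2 = P3; P5 = P6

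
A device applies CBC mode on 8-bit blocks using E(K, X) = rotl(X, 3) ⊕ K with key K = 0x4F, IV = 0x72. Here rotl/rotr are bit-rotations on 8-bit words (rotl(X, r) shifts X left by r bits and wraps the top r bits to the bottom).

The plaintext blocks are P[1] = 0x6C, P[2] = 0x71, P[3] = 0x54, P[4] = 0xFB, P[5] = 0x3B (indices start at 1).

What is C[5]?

CBC encryption: C_i = E(K, P_i ⊕ C_{i−1}), with C_{0} = IV.
C[1]: P[1] ⊕ 0x72 = 0x1E; E(K, 0x1E) = 0xBF.
C[2]: P[2] ⊕ 0xBF = 0xCE; E(K, 0xCE) = 0x39.
C[3]: P[3] ⊕ 0x39 = 0x6D; E(K, 0x6D) = 0x24.
C[4]: P[4] ⊕ 0x24 = 0xDF; E(K, 0xDF) = 0xB1.
C[5]: P[5] ⊕ 0xB1 = 0x8A; E(K, 0x8A) = 0x1B.

C[5] = 0x1B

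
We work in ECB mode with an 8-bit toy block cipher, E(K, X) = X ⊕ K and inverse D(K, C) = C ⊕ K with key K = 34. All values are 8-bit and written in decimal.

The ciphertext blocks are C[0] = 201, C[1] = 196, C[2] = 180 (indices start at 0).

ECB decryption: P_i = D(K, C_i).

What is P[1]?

P[1]: D(K, 196) = 230.

P[1] = 230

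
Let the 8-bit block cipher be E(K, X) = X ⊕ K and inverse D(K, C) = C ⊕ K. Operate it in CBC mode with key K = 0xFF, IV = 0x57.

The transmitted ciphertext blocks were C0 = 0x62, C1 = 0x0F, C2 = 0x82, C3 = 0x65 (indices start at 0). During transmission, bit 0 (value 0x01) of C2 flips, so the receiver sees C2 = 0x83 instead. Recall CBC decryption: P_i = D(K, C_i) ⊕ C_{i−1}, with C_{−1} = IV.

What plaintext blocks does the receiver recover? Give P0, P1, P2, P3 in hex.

Only C2 changed, to 0x83. In CBC, a change in C_i garbles P_i and flips the same bit in P_{i+1}. Decrypting the received ciphertext:
P0: D(K, 0x62) = 0x9D; 0x9D ⊕ 0x57 = 0xCA.
P1: D(K, 0x0F) = 0xF0; 0xF0 ⊕ 0x62 = 0x92.
P2: D(K, 0x83) = 0x7C; 0x7C ⊕ 0x0F = 0x73.
P3: D(K, 0x65) = 0x9A; 0x9A ⊕ 0x83 = 0x19.
Blocks that differ from the original plaintext: P2, P3.

P0 = 0xCA, P1 = 0x92, P2 = 0x73, P3 = 0x19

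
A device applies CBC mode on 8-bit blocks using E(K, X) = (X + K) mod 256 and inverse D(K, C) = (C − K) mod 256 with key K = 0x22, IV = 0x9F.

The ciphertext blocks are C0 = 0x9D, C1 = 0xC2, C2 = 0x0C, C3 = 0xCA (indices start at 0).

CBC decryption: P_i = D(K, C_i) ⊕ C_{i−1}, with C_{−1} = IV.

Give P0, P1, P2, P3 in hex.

P0 = 0xE4, P1 = 0x3D, P2 = 0x28, P3 = 0xA4

P0: D(K, 0x9D) = 0x7B; 0x7B ⊕ 0x9F = 0xE4.
P1: D(K, 0xC2) = 0xA0; 0xA0 ⊕ 0x9D = 0x3D.
P2: D(K, 0x0C) = 0xEA; 0xEA ⊕ 0xC2 = 0x28.
P3: D(K, 0xCA) = 0xA8; 0xA8 ⊕ 0x0C = 0xA4.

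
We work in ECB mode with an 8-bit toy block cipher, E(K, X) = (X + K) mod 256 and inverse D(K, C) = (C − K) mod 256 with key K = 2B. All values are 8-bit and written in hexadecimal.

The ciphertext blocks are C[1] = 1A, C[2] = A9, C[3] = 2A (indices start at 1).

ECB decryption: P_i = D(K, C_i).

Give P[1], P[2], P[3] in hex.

P[1]: D(K, 1A) = EF.
P[2]: D(K, A9) = 7E.
P[3]: D(K, 2A) = FF.

P[1] = EF, P[2] = 7E, P[3] = FF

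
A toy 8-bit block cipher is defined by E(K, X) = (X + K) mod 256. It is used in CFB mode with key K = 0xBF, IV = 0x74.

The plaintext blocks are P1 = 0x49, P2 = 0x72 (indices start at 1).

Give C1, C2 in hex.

CFB encryption: C_i = P_i ⊕ E(K, C_{i−1}), with C_{0} = IV.
C1: E(K, 0x74) = 0x33; 0x49 ⊕ 0x33 = 0x7A.
C2: E(K, 0x7A) = 0x39; 0x72 ⊕ 0x39 = 0x4B.

C1 = 0x7A, C2 = 0x4B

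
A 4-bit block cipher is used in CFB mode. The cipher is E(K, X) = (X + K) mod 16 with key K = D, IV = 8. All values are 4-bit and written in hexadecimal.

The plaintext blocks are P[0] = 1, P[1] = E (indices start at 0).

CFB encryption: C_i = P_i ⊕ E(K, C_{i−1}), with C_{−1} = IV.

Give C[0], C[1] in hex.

C[0]: E(K, 8) = 5; 1 ⊕ 5 = 4.
C[1]: E(K, 4) = 1; E ⊕ 1 = F.

C[0] = 4, C[1] = F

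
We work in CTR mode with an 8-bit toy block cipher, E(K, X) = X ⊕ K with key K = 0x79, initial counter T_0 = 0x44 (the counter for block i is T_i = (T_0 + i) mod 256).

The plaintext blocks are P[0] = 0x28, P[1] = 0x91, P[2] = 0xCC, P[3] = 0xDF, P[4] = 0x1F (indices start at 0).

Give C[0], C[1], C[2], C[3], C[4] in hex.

CTR encryption: S_i = E(K, T_i) where T_i is the counter for block i; C_i = P_i ⊕ S_i.
C[0]: T = 0x44, S = E(K, T) = 0x3D; 0x28 ⊕ 0x3D = 0x15.
C[1]: T = 0x45, S = E(K, T) = 0x3C; 0x91 ⊕ 0x3C = 0xAD.
C[2]: T = 0x46, S = E(K, T) = 0x3F; 0xCC ⊕ 0x3F = 0xF3.
C[3]: T = 0x47, S = E(K, T) = 0x3E; 0xDF ⊕ 0x3E = 0xE1.
C[4]: T = 0x48, S = E(K, T) = 0x31; 0x1F ⊕ 0x31 = 0x2E.

C[0] = 0x15, C[1] = 0xAD, C[2] = 0xF3, C[3] = 0xE1, C[4] = 0x2E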